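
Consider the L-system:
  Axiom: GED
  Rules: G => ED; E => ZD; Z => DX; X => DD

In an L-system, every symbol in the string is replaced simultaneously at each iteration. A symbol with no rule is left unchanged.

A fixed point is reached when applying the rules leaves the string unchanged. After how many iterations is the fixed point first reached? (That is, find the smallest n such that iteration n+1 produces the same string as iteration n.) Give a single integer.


Answer: 4

Derivation:
Step 0: GED
Step 1: EDZDD
Step 2: ZDDDXDD
Step 3: DXDDDDDDD
Step 4: DDDDDDDDDD
Step 5: DDDDDDDDDD  (unchanged — fixed point at step 4)


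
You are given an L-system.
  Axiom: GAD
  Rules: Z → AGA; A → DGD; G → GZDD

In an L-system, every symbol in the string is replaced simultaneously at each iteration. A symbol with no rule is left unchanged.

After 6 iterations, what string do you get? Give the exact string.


Step 0: GAD
Step 1: GZDDDGDD
Step 2: GZDDAGADDDGZDDDD
Step 3: GZDDAGADDDGDGZDDDGDDDDGZDDAGADDDD
Step 4: GZDDAGADDDGDGZDDDGDDDDGZDDDGZDDAGADDDGZDDDDDDGZDDAGADDDGDGZDDDGDDDDD
Step 5: GZDDAGADDDGDGZDDDGDDDDGZDDDGZDDAGADDDGZDDDDDDGZDDAGADDDGZDDAGADDDGDGZDDDGDDDDGZDDAGADDDDDDGZDDAGADDDGDGZDDDGDDDDGZDDDGZDDAGADDDGZDDDDDDD
Step 6: GZDDAGADDDGDGZDDDGDDDDGZDDDGZDDAGADDDGZDDDDDDGZDDAGADDDGZDDAGADDDGDGZDDDGDDDDGZDDAGADDDDDDGZDDAGADDDGDGZDDDGDDDDGZDDAGADDDGDGZDDDGDDDDGZDDDGZDDAGADDDGZDDDDDDGZDDAGADDDGDGZDDDGDDDDDDDGZDDAGADDDGDGZDDDGDDDDGZDDDGZDDAGADDDGZDDDDDDGZDDAGADDDGZDDAGADDDGDGZDDDGDDDDGZDDAGADDDDDDD

Answer: GZDDAGADDDGDGZDDDGDDDDGZDDDGZDDAGADDDGZDDDDDDGZDDAGADDDGZDDAGADDDGDGZDDDGDDDDGZDDAGADDDDDDGZDDAGADDDGDGZDDDGDDDDGZDDAGADDDGDGZDDDGDDDDGZDDDGZDDAGADDDGZDDDDDDGZDDAGADDDGDGZDDDGDDDDDDDGZDDAGADDDGDGZDDDGDDDDGZDDDGZDDAGADDDGZDDDDDDGZDDAGADDDGZDDAGADDDGDGZDDDGDDDDGZDDAGADDDDDDD


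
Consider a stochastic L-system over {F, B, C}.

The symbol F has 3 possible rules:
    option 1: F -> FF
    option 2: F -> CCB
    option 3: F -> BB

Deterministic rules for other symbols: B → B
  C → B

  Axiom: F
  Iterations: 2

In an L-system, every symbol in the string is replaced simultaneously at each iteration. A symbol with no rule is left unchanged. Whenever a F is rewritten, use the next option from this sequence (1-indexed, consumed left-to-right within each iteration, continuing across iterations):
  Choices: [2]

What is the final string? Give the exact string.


Step 0: F
Step 1: CCB  (used choices [2])
Step 2: BBB  (used choices [])

Answer: BBB


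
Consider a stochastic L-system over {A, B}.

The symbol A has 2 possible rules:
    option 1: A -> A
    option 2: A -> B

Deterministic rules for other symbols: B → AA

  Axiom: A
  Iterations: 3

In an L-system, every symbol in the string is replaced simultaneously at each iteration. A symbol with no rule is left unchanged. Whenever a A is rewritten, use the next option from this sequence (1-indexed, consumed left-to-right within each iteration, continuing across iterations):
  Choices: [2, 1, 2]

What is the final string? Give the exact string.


Answer: AB

Derivation:
Step 0: A
Step 1: B  (used choices [2])
Step 2: AA  (used choices [])
Step 3: AB  (used choices [1, 2])


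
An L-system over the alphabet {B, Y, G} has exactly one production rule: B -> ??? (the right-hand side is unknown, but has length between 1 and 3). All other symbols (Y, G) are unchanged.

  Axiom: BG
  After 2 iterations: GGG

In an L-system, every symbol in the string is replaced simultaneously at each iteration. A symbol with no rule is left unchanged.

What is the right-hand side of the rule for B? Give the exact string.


Answer: GG

Derivation:
Trying B -> GG:
  Step 0: BG
  Step 1: GGG
  Step 2: GGG
Matches the given result.


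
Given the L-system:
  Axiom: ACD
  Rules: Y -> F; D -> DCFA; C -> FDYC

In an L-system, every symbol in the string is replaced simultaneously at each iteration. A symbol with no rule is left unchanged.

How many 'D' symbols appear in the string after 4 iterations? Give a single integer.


Step 0: ACD  (1 'D')
Step 1: AFDYCDCFA  (2 'D')
Step 2: AFDCFAFFDYCDCFAFDYCFA  (4 'D')
Step 3: AFDCFAFDYCFAFFDCFAFFDYCDCFAFDYCFAFDCFAFFDYCFA  (8 'D')
Step 4: AFDCFAFDYCFAFDCFAFFDYCFAFFDCFAFDYCFAFFDCFAFFDYCDCFAFDYCFAFDCFAFFDYCFAFDCFAFDYCFAFFDCFAFFDYCFA  (16 'D')

Answer: 16


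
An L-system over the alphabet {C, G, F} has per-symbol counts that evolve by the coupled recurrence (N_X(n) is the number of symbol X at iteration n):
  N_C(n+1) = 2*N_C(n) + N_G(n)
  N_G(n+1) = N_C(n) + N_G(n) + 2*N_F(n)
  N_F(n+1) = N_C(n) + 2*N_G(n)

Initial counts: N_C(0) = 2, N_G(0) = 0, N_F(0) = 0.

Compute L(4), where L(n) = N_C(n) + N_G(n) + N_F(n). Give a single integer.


Answer: 324

Derivation:
Step 0: N_C=2, N_G=0, N_F=0, L=2
Step 1: N_C=4, N_G=2, N_F=2, L=8
Step 2: N_C=10, N_G=10, N_F=8, L=28
Step 3: N_C=30, N_G=36, N_F=30, L=96
Step 4: N_C=96, N_G=126, N_F=102, L=324


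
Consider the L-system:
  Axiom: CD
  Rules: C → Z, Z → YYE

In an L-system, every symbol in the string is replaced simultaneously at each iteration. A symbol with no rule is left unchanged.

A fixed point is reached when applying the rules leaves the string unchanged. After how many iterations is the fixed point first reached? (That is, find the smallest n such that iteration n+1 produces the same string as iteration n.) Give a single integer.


Answer: 2

Derivation:
Step 0: CD
Step 1: ZD
Step 2: YYED
Step 3: YYED  (unchanged — fixed point at step 2)


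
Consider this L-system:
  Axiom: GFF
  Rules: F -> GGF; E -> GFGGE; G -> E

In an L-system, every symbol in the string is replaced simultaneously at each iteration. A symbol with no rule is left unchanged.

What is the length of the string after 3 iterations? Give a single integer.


Step 0: length = 3
Step 1: length = 7
Step 2: length = 15
Step 3: length = 41

Answer: 41


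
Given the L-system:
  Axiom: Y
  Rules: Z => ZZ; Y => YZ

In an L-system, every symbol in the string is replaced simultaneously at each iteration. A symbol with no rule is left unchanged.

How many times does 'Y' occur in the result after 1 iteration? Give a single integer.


Answer: 1

Derivation:
Step 0: Y  (1 'Y')
Step 1: YZ  (1 'Y')


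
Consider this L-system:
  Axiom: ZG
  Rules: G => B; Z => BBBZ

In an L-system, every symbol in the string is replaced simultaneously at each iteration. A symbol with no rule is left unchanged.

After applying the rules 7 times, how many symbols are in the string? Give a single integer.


Answer: 23

Derivation:
Step 0: length = 2
Step 1: length = 5
Step 2: length = 8
Step 3: length = 11
Step 4: length = 14
Step 5: length = 17
Step 6: length = 20
Step 7: length = 23


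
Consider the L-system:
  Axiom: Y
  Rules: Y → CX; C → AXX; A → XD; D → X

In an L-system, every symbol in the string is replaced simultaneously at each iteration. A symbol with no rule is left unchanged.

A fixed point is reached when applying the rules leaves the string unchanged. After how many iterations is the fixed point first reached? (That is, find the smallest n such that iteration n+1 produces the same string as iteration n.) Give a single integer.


Answer: 4

Derivation:
Step 0: Y
Step 1: CX
Step 2: AXXX
Step 3: XDXXX
Step 4: XXXXX
Step 5: XXXXX  (unchanged — fixed point at step 4)


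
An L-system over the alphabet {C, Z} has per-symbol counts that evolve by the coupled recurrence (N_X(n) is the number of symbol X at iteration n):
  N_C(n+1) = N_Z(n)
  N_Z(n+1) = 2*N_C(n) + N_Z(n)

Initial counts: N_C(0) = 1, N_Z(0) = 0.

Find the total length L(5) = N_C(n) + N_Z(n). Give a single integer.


Step 0: N_C=1, N_Z=0, L=1
Step 1: N_C=0, N_Z=2, L=2
Step 2: N_C=2, N_Z=2, L=4
Step 3: N_C=2, N_Z=6, L=8
Step 4: N_C=6, N_Z=10, L=16
Step 5: N_C=10, N_Z=22, L=32

Answer: 32


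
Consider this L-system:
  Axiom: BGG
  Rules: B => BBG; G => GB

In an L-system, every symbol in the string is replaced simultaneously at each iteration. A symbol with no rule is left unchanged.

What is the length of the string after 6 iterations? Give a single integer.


Answer: 843

Derivation:
Step 0: length = 3
Step 1: length = 7
Step 2: length = 18
Step 3: length = 47
Step 4: length = 123
Step 5: length = 322
Step 6: length = 843


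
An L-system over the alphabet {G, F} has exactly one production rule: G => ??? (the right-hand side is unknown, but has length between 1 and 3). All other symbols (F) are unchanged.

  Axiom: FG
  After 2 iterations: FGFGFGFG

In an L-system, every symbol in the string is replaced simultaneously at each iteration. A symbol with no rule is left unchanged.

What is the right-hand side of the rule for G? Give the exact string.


Answer: GFG

Derivation:
Trying G => GFG:
  Step 0: FG
  Step 1: FGFG
  Step 2: FGFGFGFG
Matches the given result.


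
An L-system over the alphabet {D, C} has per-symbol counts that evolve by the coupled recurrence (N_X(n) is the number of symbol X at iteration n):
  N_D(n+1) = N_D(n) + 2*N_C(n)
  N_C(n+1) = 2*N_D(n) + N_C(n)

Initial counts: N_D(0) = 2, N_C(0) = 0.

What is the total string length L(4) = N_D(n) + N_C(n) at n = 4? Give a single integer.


Step 0: N_D=2, N_C=0, L=2
Step 1: N_D=2, N_C=4, L=6
Step 2: N_D=10, N_C=8, L=18
Step 3: N_D=26, N_C=28, L=54
Step 4: N_D=82, N_C=80, L=162

Answer: 162


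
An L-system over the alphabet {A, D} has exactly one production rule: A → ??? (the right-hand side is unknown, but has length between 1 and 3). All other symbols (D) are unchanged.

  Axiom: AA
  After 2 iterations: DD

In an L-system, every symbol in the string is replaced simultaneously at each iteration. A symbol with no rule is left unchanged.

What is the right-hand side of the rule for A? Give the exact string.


Answer: D

Derivation:
Trying A → D:
  Step 0: AA
  Step 1: DD
  Step 2: DD
Matches the given result.


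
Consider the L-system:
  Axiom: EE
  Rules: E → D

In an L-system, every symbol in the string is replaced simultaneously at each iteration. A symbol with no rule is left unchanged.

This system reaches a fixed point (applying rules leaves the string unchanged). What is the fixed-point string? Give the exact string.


Answer: DD

Derivation:
Step 0: EE
Step 1: DD
Step 2: DD  (unchanged — fixed point at step 1)


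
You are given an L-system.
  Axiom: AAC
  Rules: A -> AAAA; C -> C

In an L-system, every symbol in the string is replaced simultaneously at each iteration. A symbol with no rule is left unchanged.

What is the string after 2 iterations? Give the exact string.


Step 0: AAC
Step 1: AAAAAAAAC
Step 2: AAAAAAAAAAAAAAAAAAAAAAAAAAAAAAAAC

Answer: AAAAAAAAAAAAAAAAAAAAAAAAAAAAAAAAC


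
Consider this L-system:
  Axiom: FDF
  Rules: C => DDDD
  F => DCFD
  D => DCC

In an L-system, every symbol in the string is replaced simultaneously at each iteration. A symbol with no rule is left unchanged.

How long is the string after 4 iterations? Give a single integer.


Step 0: length = 3
Step 1: length = 11
Step 2: length = 39
Step 3: length = 131
Step 4: length = 447

Answer: 447


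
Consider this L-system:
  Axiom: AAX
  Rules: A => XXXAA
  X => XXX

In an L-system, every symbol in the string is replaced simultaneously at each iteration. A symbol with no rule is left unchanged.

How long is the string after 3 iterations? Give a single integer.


Step 0: length = 3
Step 1: length = 13
Step 2: length = 47
Step 3: length = 157

Answer: 157


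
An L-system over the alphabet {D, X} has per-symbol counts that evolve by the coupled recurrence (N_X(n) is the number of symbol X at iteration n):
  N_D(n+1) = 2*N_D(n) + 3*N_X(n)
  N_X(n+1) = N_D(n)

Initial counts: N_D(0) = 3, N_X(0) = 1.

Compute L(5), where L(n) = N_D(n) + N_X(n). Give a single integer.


Step 0: N_D=3, N_X=1, L=4
Step 1: N_D=9, N_X=3, L=12
Step 2: N_D=27, N_X=9, L=36
Step 3: N_D=81, N_X=27, L=108
Step 4: N_D=243, N_X=81, L=324
Step 5: N_D=729, N_X=243, L=972

Answer: 972


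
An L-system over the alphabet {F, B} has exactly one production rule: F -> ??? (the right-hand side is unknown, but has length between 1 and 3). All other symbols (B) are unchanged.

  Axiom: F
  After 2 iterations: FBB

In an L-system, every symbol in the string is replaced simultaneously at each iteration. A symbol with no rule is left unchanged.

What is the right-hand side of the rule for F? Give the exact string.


Trying F -> FB:
  Step 0: F
  Step 1: FB
  Step 2: FBB
Matches the given result.

Answer: FB


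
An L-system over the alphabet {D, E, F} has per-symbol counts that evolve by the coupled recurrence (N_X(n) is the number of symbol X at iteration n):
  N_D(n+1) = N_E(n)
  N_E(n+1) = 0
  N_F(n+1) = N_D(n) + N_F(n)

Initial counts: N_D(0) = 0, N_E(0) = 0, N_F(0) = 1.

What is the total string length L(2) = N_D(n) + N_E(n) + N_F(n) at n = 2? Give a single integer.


Step 0: N_D=0, N_E=0, N_F=1, L=1
Step 1: N_D=0, N_E=0, N_F=1, L=1
Step 2: N_D=0, N_E=0, N_F=1, L=1

Answer: 1


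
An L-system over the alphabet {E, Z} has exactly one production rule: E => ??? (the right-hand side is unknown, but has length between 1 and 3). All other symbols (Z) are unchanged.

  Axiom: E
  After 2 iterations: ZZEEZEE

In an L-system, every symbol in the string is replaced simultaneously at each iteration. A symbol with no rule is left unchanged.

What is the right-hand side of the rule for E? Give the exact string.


Trying E => ZEE:
  Step 0: E
  Step 1: ZEE
  Step 2: ZZEEZEE
Matches the given result.

Answer: ZEE


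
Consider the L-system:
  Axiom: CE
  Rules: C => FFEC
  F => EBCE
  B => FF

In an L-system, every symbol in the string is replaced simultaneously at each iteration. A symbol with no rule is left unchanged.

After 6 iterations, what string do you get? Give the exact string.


Step 0: CE
Step 1: FFECE
Step 2: EBCEEBCEEFFECE
Step 3: EFFFFECEEFFFFECEEEBCEEBCEEFFECE
Step 4: EEBCEEBCEEBCEEBCEEFFECEEEBCEEBCEEBCEEBCEEFFECEEEFFFFECEEFFFFECEEEBCEEBCEEFFECE
Step 5: EEFFFFECEEFFFFECEEFFFFECEEFFFFECEEEBCEEBCEEFFECEEEFFFFECEEFFFFECEEFFFFECEEFFFFECEEEBCEEBCEEFFECEEEEBCEEBCEEBCEEBCEEFFECEEEBCEEBCEEBCEEBCEEFFECEEEFFFFECEEFFFFECEEEBCEEBCEEFFECE
Step 6: EEEBCEEBCEEBCEEBCEEFFECEEEBCEEBCEEBCEEBCEEFFECEEEBCEEBCEEBCEEBCEEFFECEEEBCEEBCEEBCEEBCEEFFECEEEFFFFECEEFFFFECEEEBCEEBCEEFFECEEEEBCEEBCEEBCEEBCEEFFECEEEBCEEBCEEBCEEBCEEFFECEEEBCEEBCEEBCEEBCEEFFECEEEBCEEBCEEBCEEBCEEFFECEEEFFFFECEEFFFFECEEEBCEEBCEEFFECEEEEFFFFECEEFFFFECEEFFFFECEEFFFFECEEEBCEEBCEEFFECEEEFFFFECEEFFFFECEEFFFFECEEFFFFECEEEBCEEBCEEFFECEEEEBCEEBCEEBCEEBCEEFFECEEEBCEEBCEEBCEEBCEEFFECEEEFFFFECEEFFFFECEEEBCEEBCEEFFECE

Answer: EEEBCEEBCEEBCEEBCEEFFECEEEBCEEBCEEBCEEBCEEFFECEEEBCEEBCEEBCEEBCEEFFECEEEBCEEBCEEBCEEBCEEFFECEEEFFFFECEEFFFFECEEEBCEEBCEEFFECEEEEBCEEBCEEBCEEBCEEFFECEEEBCEEBCEEBCEEBCEEFFECEEEBCEEBCEEBCEEBCEEFFECEEEBCEEBCEEBCEEBCEEFFECEEEFFFFECEEFFFFECEEEBCEEBCEEFFECEEEEFFFFECEEFFFFECEEFFFFECEEFFFFECEEEBCEEBCEEFFECEEEFFFFECEEFFFFECEEFFFFECEEFFFFECEEEBCEEBCEEFFECEEEEBCEEBCEEBCEEBCEEFFECEEEBCEEBCEEBCEEBCEEFFECEEEFFFFECEEFFFFECEEEBCEEBCEEFFECE


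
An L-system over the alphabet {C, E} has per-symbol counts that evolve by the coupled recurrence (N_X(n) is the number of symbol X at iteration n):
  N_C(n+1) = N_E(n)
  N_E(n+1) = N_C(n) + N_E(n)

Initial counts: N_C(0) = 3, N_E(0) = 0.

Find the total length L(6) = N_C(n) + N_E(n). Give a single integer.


Step 0: N_C=3, N_E=0, L=3
Step 1: N_C=0, N_E=3, L=3
Step 2: N_C=3, N_E=3, L=6
Step 3: N_C=3, N_E=6, L=9
Step 4: N_C=6, N_E=9, L=15
Step 5: N_C=9, N_E=15, L=24
Step 6: N_C=15, N_E=24, L=39

Answer: 39


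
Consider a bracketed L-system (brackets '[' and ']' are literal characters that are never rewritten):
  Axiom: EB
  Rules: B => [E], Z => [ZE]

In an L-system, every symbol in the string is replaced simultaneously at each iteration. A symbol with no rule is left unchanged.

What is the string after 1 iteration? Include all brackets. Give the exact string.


Answer: E[E]

Derivation:
Step 0: EB
Step 1: E[E]


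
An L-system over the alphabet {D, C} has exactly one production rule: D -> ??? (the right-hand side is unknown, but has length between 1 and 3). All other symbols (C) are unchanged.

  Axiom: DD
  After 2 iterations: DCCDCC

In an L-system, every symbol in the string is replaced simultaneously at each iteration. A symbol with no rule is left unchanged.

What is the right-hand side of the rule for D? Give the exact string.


Trying D -> DC:
  Step 0: DD
  Step 1: DCDC
  Step 2: DCCDCC
Matches the given result.

Answer: DC


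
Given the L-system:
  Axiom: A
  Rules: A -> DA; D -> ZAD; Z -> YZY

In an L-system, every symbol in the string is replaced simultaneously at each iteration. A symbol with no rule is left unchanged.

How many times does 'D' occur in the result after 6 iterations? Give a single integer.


Step 0: A  (0 'D')
Step 1: DA  (1 'D')
Step 2: ZADDA  (2 'D')
Step 3: YZYDAZADZADDA  (4 'D')
Step 4: YYZYYZADDAYZYDAZADYZYDAZADZADDA  (8 'D')
Step 5: YYYZYYYYZYDAZADZADDAYYZYYZADDAYZYDAZADYYZYYZADDAYZYDAZADYZYDAZADZADDA  (16 'D')
Step 6: YYYYZYYYYYYZYYZADDAYZYDAZADYZYDAZADZADDAYYYZYYYYZYDAZADZADDAYYZYYZADDAYZYDAZADYYYZYYYYZYDAZADZADDAYYZYYZADDAYZYDAZADYYZYYZADDAYZYDAZADYZYDAZADZADDA  (32 'D')

Answer: 32


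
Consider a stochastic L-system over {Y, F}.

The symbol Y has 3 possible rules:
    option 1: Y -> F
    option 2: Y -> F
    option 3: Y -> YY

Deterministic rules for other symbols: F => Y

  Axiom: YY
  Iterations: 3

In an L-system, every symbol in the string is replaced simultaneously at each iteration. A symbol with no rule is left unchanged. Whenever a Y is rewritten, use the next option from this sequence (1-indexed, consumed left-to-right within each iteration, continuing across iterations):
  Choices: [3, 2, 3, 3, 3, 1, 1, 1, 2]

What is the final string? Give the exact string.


Step 0: YY
Step 1: YYF  (used choices [3, 2])
Step 2: YYYYY  (used choices [3, 3])
Step 3: YYFFFF  (used choices [3, 1, 1, 1, 2])

Answer: YYFFFF


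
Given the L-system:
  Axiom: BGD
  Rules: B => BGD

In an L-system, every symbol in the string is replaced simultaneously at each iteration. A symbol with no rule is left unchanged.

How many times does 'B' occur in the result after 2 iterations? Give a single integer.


Step 0: BGD  (1 'B')
Step 1: BGDGD  (1 'B')
Step 2: BGDGDGD  (1 'B')

Answer: 1


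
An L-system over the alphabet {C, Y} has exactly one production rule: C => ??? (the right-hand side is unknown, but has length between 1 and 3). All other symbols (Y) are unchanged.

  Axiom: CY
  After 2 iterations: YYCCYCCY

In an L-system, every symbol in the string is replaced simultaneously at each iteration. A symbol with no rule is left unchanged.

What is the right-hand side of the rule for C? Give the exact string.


Trying C => YCC:
  Step 0: CY
  Step 1: YCCY
  Step 2: YYCCYCCY
Matches the given result.

Answer: YCC


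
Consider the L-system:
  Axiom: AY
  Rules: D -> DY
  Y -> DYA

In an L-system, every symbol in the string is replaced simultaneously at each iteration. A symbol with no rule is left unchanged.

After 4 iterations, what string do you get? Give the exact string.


Answer: ADYDYADYDYAADYDYADYDYAAAA

Derivation:
Step 0: AY
Step 1: ADYA
Step 2: ADYDYAA
Step 3: ADYDYADYDYAAA
Step 4: ADYDYADYDYAADYDYADYDYAAAA


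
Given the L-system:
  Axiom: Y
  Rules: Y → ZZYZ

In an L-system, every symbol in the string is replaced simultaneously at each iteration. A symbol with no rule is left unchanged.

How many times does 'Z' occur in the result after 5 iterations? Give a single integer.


Answer: 15

Derivation:
Step 0: Y  (0 'Z')
Step 1: ZZYZ  (3 'Z')
Step 2: ZZZZYZZ  (6 'Z')
Step 3: ZZZZZZYZZZ  (9 'Z')
Step 4: ZZZZZZZZYZZZZ  (12 'Z')
Step 5: ZZZZZZZZZZYZZZZZ  (15 'Z')


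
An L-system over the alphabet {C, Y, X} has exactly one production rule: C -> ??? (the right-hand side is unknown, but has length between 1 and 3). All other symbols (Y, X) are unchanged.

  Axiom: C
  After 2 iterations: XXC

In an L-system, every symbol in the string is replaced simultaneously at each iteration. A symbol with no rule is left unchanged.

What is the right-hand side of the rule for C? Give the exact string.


Answer: XC

Derivation:
Trying C -> XC:
  Step 0: C
  Step 1: XC
  Step 2: XXC
Matches the given result.


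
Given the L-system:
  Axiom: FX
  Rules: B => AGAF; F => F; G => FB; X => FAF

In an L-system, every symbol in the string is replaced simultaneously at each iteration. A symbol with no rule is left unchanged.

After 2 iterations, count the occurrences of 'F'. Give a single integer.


Step 0: FX  (1 'F')
Step 1: FFAF  (3 'F')
Step 2: FFAF  (3 'F')

Answer: 3


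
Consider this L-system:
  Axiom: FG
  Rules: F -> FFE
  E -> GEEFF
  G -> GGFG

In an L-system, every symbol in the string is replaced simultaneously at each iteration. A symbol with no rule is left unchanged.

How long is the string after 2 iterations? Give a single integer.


Answer: 26

Derivation:
Step 0: length = 2
Step 1: length = 7
Step 2: length = 26


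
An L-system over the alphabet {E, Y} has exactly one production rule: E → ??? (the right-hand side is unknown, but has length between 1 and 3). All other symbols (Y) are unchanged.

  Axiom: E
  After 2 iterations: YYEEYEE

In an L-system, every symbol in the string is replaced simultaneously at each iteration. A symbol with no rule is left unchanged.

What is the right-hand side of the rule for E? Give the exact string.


Answer: YEE

Derivation:
Trying E → YEE:
  Step 0: E
  Step 1: YEE
  Step 2: YYEEYEE
Matches the given result.


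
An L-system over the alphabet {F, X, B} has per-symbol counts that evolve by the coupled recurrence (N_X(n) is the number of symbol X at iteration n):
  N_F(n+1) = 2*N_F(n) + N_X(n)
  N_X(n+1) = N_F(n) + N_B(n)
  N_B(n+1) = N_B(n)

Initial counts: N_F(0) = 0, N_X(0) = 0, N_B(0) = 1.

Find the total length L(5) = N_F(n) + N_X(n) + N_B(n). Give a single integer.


Answer: 30

Derivation:
Step 0: N_F=0, N_X=0, N_B=1, L=1
Step 1: N_F=0, N_X=1, N_B=1, L=2
Step 2: N_F=1, N_X=1, N_B=1, L=3
Step 3: N_F=3, N_X=2, N_B=1, L=6
Step 4: N_F=8, N_X=4, N_B=1, L=13
Step 5: N_F=20, N_X=9, N_B=1, L=30


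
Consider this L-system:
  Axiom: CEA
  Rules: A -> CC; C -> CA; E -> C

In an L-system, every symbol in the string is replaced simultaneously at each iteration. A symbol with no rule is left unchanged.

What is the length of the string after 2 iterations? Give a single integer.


Answer: 10

Derivation:
Step 0: length = 3
Step 1: length = 5
Step 2: length = 10


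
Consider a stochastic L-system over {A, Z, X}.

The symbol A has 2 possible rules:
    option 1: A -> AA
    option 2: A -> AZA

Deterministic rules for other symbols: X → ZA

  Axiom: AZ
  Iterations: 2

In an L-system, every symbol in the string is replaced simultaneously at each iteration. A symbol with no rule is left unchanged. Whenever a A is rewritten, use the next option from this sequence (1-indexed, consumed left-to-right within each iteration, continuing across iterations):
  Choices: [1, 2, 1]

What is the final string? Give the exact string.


Step 0: AZ
Step 1: AAZ  (used choices [1])
Step 2: AZAAAZ  (used choices [2, 1])

Answer: AZAAAZ


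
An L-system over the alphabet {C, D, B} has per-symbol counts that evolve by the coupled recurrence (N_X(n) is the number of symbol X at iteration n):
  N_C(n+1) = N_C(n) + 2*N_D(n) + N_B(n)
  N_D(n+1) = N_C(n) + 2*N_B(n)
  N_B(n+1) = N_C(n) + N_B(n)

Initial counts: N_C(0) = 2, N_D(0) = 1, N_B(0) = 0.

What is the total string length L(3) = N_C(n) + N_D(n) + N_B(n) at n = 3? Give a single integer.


Step 0: N_C=2, N_D=1, N_B=0, L=3
Step 1: N_C=4, N_D=2, N_B=2, L=8
Step 2: N_C=10, N_D=8, N_B=6, L=24
Step 3: N_C=32, N_D=22, N_B=16, L=70

Answer: 70


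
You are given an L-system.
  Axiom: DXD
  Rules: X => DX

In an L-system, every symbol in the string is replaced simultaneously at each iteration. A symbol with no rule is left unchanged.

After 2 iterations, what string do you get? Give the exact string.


Step 0: DXD
Step 1: DDXD
Step 2: DDDXD

Answer: DDDXD


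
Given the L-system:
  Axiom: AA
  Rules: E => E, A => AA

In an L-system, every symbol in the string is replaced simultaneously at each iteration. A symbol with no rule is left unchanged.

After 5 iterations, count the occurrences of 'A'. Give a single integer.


Step 0: AA  (2 'A')
Step 1: AAAA  (4 'A')
Step 2: AAAAAAAA  (8 'A')
Step 3: AAAAAAAAAAAAAAAA  (16 'A')
Step 4: AAAAAAAAAAAAAAAAAAAAAAAAAAAAAAAA  (32 'A')
Step 5: AAAAAAAAAAAAAAAAAAAAAAAAAAAAAAAAAAAAAAAAAAAAAAAAAAAAAAAAAAAAAAAA  (64 'A')

Answer: 64


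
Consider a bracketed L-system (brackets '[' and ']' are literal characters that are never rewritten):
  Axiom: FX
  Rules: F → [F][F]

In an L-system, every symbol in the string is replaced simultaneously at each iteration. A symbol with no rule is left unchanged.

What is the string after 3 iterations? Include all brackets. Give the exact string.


Step 0: FX
Step 1: [F][F]X
Step 2: [[F][F]][[F][F]]X
Step 3: [[[F][F]][[F][F]]][[[F][F]][[F][F]]]X

Answer: [[[F][F]][[F][F]]][[[F][F]][[F][F]]]X


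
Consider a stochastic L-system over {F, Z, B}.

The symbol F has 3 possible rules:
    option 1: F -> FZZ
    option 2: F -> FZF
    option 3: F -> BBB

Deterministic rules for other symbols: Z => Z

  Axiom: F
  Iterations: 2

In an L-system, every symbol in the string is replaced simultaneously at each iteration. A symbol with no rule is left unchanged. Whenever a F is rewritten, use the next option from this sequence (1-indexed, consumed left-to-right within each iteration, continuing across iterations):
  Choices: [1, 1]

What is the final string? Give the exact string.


Answer: FZZZZ

Derivation:
Step 0: F
Step 1: FZZ  (used choices [1])
Step 2: FZZZZ  (used choices [1])


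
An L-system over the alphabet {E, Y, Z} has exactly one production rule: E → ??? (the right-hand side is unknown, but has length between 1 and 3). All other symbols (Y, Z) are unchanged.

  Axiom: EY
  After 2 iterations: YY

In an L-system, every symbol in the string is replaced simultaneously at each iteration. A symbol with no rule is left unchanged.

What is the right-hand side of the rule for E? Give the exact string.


Trying E → Y:
  Step 0: EY
  Step 1: YY
  Step 2: YY
Matches the given result.

Answer: Y


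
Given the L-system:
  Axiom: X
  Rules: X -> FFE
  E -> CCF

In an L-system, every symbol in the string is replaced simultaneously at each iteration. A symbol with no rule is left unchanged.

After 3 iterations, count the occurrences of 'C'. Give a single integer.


Step 0: X  (0 'C')
Step 1: FFE  (0 'C')
Step 2: FFCCF  (2 'C')
Step 3: FFCCF  (2 'C')

Answer: 2


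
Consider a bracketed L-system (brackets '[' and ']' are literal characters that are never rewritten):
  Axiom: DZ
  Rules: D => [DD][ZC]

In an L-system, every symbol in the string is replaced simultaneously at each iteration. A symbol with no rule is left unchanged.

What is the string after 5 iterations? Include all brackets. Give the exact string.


Answer: [[[[[DD][ZC][DD][ZC]][ZC][[DD][ZC][DD][ZC]][ZC]][ZC][[[DD][ZC][DD][ZC]][ZC][[DD][ZC][DD][ZC]][ZC]][ZC]][ZC][[[[DD][ZC][DD][ZC]][ZC][[DD][ZC][DD][ZC]][ZC]][ZC][[[DD][ZC][DD][ZC]][ZC][[DD][ZC][DD][ZC]][ZC]][ZC]][ZC]][ZC]Z

Derivation:
Step 0: DZ
Step 1: [DD][ZC]Z
Step 2: [[DD][ZC][DD][ZC]][ZC]Z
Step 3: [[[DD][ZC][DD][ZC]][ZC][[DD][ZC][DD][ZC]][ZC]][ZC]Z
Step 4: [[[[DD][ZC][DD][ZC]][ZC][[DD][ZC][DD][ZC]][ZC]][ZC][[[DD][ZC][DD][ZC]][ZC][[DD][ZC][DD][ZC]][ZC]][ZC]][ZC]Z
Step 5: [[[[[DD][ZC][DD][ZC]][ZC][[DD][ZC][DD][ZC]][ZC]][ZC][[[DD][ZC][DD][ZC]][ZC][[DD][ZC][DD][ZC]][ZC]][ZC]][ZC][[[[DD][ZC][DD][ZC]][ZC][[DD][ZC][DD][ZC]][ZC]][ZC][[[DD][ZC][DD][ZC]][ZC][[DD][ZC][DD][ZC]][ZC]][ZC]][ZC]][ZC]Z


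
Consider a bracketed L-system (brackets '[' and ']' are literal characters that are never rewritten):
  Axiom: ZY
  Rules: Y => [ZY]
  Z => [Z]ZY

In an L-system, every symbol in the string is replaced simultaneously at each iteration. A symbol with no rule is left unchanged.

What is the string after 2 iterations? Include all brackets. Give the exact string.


Step 0: ZY
Step 1: [Z]ZY[ZY]
Step 2: [[Z]ZY][Z]ZY[ZY][[Z]ZY[ZY]]

Answer: [[Z]ZY][Z]ZY[ZY][[Z]ZY[ZY]]


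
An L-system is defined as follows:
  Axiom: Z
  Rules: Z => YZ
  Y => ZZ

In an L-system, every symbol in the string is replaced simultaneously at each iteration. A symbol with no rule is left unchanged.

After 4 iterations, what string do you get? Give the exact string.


Step 0: Z
Step 1: YZ
Step 2: ZZYZ
Step 3: YZYZZZYZ
Step 4: ZZYZZZYZYZYZZZYZ

Answer: ZZYZZZYZYZYZZZYZ


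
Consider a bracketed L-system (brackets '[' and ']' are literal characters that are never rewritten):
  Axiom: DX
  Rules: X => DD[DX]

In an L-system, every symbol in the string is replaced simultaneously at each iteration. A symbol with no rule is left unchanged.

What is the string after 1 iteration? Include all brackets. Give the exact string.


Step 0: DX
Step 1: DDD[DX]

Answer: DDD[DX]


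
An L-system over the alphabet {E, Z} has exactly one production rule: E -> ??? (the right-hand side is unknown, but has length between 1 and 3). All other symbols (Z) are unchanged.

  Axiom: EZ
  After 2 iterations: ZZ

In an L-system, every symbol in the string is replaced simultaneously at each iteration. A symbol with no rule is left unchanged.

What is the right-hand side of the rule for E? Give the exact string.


Trying E -> Z:
  Step 0: EZ
  Step 1: ZZ
  Step 2: ZZ
Matches the given result.

Answer: Z


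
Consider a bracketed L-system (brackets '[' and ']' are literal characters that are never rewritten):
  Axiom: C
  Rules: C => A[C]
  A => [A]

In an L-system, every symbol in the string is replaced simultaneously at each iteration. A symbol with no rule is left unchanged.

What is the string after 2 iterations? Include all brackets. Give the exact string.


Step 0: C
Step 1: A[C]
Step 2: [A][A[C]]

Answer: [A][A[C]]


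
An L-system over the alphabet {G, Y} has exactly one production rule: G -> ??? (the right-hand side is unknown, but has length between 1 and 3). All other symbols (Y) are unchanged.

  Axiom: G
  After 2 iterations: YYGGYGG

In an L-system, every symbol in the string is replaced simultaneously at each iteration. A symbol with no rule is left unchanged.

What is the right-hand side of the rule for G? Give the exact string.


Trying G -> YGG:
  Step 0: G
  Step 1: YGG
  Step 2: YYGGYGG
Matches the given result.

Answer: YGG


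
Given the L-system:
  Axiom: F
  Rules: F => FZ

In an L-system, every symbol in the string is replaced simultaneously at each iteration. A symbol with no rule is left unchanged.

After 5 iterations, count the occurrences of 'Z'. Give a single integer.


Answer: 5

Derivation:
Step 0: F  (0 'Z')
Step 1: FZ  (1 'Z')
Step 2: FZZ  (2 'Z')
Step 3: FZZZ  (3 'Z')
Step 4: FZZZZ  (4 'Z')
Step 5: FZZZZZ  (5 'Z')


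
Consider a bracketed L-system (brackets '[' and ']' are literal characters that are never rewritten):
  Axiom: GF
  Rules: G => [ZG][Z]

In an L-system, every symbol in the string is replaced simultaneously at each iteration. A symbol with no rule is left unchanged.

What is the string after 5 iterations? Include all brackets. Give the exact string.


Step 0: GF
Step 1: [ZG][Z]F
Step 2: [Z[ZG][Z]][Z]F
Step 3: [Z[Z[ZG][Z]][Z]][Z]F
Step 4: [Z[Z[Z[ZG][Z]][Z]][Z]][Z]F
Step 5: [Z[Z[Z[Z[ZG][Z]][Z]][Z]][Z]][Z]F

Answer: [Z[Z[Z[Z[ZG][Z]][Z]][Z]][Z]][Z]F


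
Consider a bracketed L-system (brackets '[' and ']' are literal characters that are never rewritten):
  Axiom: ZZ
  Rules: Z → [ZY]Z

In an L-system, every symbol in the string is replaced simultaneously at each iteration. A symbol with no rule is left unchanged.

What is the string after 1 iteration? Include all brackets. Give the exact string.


Step 0: ZZ
Step 1: [ZY]Z[ZY]Z

Answer: [ZY]Z[ZY]Z


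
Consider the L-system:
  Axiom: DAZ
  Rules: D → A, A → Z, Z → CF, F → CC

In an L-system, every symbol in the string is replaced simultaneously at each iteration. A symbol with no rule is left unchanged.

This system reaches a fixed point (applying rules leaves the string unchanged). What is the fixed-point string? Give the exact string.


Step 0: DAZ
Step 1: AZCF
Step 2: ZCFCCC
Step 3: CFCCCCCC
Step 4: CCCCCCCCC
Step 5: CCCCCCCCC  (unchanged — fixed point at step 4)

Answer: CCCCCCCCC


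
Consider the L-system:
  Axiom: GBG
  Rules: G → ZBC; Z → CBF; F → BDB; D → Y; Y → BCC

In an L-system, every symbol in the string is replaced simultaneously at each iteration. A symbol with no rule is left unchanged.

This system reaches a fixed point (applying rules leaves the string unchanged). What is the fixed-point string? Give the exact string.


Step 0: GBG
Step 1: ZBCBZBC
Step 2: CBFBCBCBFBC
Step 3: CBBDBBCBCBBDBBC
Step 4: CBBYBBCBCBBYBBC
Step 5: CBBBCCBBCBCBBBCCBBC
Step 6: CBBBCCBBCBCBBBCCBBC  (unchanged — fixed point at step 5)

Answer: CBBBCCBBCBCBBBCCBBC


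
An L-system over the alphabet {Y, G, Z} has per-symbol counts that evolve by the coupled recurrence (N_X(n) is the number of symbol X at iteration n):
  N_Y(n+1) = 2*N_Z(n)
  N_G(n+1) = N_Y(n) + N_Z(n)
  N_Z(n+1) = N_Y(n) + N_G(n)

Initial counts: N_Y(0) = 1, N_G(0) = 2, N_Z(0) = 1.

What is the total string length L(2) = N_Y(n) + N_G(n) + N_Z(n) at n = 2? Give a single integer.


Answer: 15

Derivation:
Step 0: N_Y=1, N_G=2, N_Z=1, L=4
Step 1: N_Y=2, N_G=2, N_Z=3, L=7
Step 2: N_Y=6, N_G=5, N_Z=4, L=15


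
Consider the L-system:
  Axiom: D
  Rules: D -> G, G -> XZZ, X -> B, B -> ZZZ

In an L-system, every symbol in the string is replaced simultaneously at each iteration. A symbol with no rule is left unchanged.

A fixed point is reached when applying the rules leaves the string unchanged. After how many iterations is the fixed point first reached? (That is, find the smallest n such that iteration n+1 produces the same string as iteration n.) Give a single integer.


Step 0: D
Step 1: G
Step 2: XZZ
Step 3: BZZ
Step 4: ZZZZZ
Step 5: ZZZZZ  (unchanged — fixed point at step 4)

Answer: 4


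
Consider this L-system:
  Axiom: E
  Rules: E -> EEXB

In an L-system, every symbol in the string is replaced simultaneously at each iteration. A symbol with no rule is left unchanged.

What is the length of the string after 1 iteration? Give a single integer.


Answer: 4

Derivation:
Step 0: length = 1
Step 1: length = 4


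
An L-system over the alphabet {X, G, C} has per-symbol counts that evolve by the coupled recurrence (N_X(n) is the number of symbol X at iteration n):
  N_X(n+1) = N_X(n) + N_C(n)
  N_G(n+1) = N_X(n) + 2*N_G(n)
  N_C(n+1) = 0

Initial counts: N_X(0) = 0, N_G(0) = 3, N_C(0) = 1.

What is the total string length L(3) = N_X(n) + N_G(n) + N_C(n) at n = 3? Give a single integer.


Step 0: N_X=0, N_G=3, N_C=1, L=4
Step 1: N_X=1, N_G=6, N_C=0, L=7
Step 2: N_X=1, N_G=13, N_C=0, L=14
Step 3: N_X=1, N_G=27, N_C=0, L=28

Answer: 28


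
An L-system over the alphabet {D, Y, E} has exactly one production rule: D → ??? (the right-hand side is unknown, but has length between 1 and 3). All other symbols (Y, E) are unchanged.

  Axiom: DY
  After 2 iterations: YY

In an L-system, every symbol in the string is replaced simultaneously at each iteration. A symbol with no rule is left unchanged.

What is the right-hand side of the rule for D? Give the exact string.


Answer: Y

Derivation:
Trying D → Y:
  Step 0: DY
  Step 1: YY
  Step 2: YY
Matches the given result.


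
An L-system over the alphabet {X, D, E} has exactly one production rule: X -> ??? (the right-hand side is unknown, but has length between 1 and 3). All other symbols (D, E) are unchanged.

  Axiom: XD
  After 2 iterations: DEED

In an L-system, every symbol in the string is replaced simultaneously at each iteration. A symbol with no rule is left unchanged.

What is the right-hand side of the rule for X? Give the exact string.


Trying X -> DEE:
  Step 0: XD
  Step 1: DEED
  Step 2: DEED
Matches the given result.

Answer: DEE


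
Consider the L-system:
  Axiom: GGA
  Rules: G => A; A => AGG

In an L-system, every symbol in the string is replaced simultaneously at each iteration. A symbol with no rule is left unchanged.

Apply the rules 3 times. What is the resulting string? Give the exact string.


Answer: AGGAAAGGAAAGGAAAGGAGG

Derivation:
Step 0: GGA
Step 1: AAAGG
Step 2: AGGAGGAGGAA
Step 3: AGGAAAGGAAAGGAAAGGAGG


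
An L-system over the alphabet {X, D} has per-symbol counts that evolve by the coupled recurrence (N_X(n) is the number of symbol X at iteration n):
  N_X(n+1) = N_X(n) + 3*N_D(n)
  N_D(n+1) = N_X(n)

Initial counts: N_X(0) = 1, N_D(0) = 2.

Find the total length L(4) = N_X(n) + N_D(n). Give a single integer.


Answer: 92

Derivation:
Step 0: N_X=1, N_D=2, L=3
Step 1: N_X=7, N_D=1, L=8
Step 2: N_X=10, N_D=7, L=17
Step 3: N_X=31, N_D=10, L=41
Step 4: N_X=61, N_D=31, L=92


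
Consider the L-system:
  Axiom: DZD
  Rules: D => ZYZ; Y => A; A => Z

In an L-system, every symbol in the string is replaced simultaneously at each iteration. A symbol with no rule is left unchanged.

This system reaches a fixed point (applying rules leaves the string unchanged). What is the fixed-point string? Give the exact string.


Step 0: DZD
Step 1: ZYZZZYZ
Step 2: ZAZZZAZ
Step 3: ZZZZZZZ
Step 4: ZZZZZZZ  (unchanged — fixed point at step 3)

Answer: ZZZZZZZ


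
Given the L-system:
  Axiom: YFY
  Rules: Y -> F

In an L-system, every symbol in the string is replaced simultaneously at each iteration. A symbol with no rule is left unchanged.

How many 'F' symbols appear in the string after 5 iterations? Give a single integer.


Step 0: YFY  (1 'F')
Step 1: FFF  (3 'F')
Step 2: FFF  (3 'F')
Step 3: FFF  (3 'F')
Step 4: FFF  (3 'F')
Step 5: FFF  (3 'F')

Answer: 3


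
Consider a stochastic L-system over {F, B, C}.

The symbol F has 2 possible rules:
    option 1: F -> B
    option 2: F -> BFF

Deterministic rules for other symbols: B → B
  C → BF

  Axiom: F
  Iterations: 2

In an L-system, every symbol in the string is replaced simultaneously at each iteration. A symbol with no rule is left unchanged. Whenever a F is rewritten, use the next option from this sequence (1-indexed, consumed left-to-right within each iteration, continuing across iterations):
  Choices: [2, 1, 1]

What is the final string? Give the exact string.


Answer: BBB

Derivation:
Step 0: F
Step 1: BFF  (used choices [2])
Step 2: BBB  (used choices [1, 1])


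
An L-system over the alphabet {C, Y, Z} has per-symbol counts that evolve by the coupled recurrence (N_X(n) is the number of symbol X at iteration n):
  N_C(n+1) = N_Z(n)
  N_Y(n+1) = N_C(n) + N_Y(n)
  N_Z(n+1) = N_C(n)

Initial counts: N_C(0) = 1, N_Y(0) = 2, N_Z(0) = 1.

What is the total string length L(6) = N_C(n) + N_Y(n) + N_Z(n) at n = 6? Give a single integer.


Answer: 10

Derivation:
Step 0: N_C=1, N_Y=2, N_Z=1, L=4
Step 1: N_C=1, N_Y=3, N_Z=1, L=5
Step 2: N_C=1, N_Y=4, N_Z=1, L=6
Step 3: N_C=1, N_Y=5, N_Z=1, L=7
Step 4: N_C=1, N_Y=6, N_Z=1, L=8
Step 5: N_C=1, N_Y=7, N_Z=1, L=9
Step 6: N_C=1, N_Y=8, N_Z=1, L=10


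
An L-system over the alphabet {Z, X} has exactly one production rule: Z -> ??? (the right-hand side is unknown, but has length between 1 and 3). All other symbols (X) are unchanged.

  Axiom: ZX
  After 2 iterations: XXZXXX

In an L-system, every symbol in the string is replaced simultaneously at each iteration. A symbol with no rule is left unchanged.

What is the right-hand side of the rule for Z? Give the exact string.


Trying Z -> XZX:
  Step 0: ZX
  Step 1: XZXX
  Step 2: XXZXXX
Matches the given result.

Answer: XZX


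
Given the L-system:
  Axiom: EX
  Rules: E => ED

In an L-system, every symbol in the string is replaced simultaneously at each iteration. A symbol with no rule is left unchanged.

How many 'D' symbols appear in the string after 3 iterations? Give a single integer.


Step 0: EX  (0 'D')
Step 1: EDX  (1 'D')
Step 2: EDDX  (2 'D')
Step 3: EDDDX  (3 'D')

Answer: 3


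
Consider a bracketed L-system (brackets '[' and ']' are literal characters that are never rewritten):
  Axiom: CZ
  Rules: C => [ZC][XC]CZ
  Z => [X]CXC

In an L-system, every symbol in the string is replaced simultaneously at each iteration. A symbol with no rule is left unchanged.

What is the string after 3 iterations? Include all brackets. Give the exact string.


Answer: [[X][ZC][XC]CZX[ZC][XC]CZ[[X]CXC[ZC][XC]CZ][X[ZC][XC]CZ][ZC][XC]CZ[X]CXC][X[[X]CXC[ZC][XC]CZ][X[ZC][XC]CZ][ZC][XC]CZ[X]CXC][[X]CXC[ZC][XC]CZ][X[ZC][XC]CZ][ZC][XC]CZ[X]CXC[X][ZC][XC]CZX[ZC][XC]CZ[X][[X]CXC[ZC][XC]CZ][X[ZC][XC]CZ][ZC][XC]CZ[X]CXCX[[X]CXC[ZC][XC]CZ][X[ZC][XC]CZ][ZC][XC]CZ[X]CXC

Derivation:
Step 0: CZ
Step 1: [ZC][XC]CZ[X]CXC
Step 2: [[X]CXC[ZC][XC]CZ][X[ZC][XC]CZ][ZC][XC]CZ[X]CXC[X][ZC][XC]CZX[ZC][XC]CZ
Step 3: [[X][ZC][XC]CZX[ZC][XC]CZ[[X]CXC[ZC][XC]CZ][X[ZC][XC]CZ][ZC][XC]CZ[X]CXC][X[[X]CXC[ZC][XC]CZ][X[ZC][XC]CZ][ZC][XC]CZ[X]CXC][[X]CXC[ZC][XC]CZ][X[ZC][XC]CZ][ZC][XC]CZ[X]CXC[X][ZC][XC]CZX[ZC][XC]CZ[X][[X]CXC[ZC][XC]CZ][X[ZC][XC]CZ][ZC][XC]CZ[X]CXCX[[X]CXC[ZC][XC]CZ][X[ZC][XC]CZ][ZC][XC]CZ[X]CXC
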